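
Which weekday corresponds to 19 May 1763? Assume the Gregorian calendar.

Doomsday rule: the anchor day for the 1700s is Sunday. For year 63: 63÷12 = 5 r 3, and 3÷4 = 0, so 5+3+0 = 8.
Sunday + 8 ≡ Monday — that's 1763's doomsday.
In May the doomsday date is May 9.
May 19 is 10 days after May 9; 10 mod 7 = 3, so Monday + 3 = Thursday.

Thursday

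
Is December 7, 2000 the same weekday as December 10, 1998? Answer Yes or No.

From Dec 10, 1998 to Dec 7, 2000 is 728 days.
728 mod 7 = 0, so they are the same weekday.
(Dec 10, 1998 is a Thursday; Dec 7, 2000 is a Thursday.)

Yes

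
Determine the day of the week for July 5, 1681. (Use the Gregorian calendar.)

Saturday

Doomsday rule: the anchor day for the 1600s is Tuesday. For year 81: 81÷12 = 6 r 9, and 9÷4 = 2, so 6+9+2 = 17.
Tuesday + 17 ≡ Friday — that's 1681's doomsday.
In July the doomsday date is Jul 11.
Jul 5 is 6 days before Jul 11; 6 mod 7 = 6, so Friday − 6 = Saturday.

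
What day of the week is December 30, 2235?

Doomsday rule: the anchor day for the 2200s is Friday. For year 35: 35÷12 = 2 r 11, and 11÷4 = 2, so 2+11+2 = 15.
Friday + 15 ≡ Saturday — that's 2235's doomsday.
In December the doomsday date is Dec 12.
Dec 30 is 18 days after Dec 12; 18 mod 7 = 4, so Saturday + 4 = Wednesday.

Wednesday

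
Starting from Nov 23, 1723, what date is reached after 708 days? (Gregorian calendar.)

+366 (one year; includes Feb 29, 1724) → Nov 23, 1724 (342 left).
Nov has 30 days: +8 → Dec 1, 1724 (334 left).
Dec has 31 days: +31 → Jan 1, 1725 (303 left).
Jan has 31 days: +31 → Feb 1, 1725 (272 left).
Feb has 28 days: +28 → Mar 1, 1725 (244 left).
Mar has 31 days: +31 → Apr 1, 1725 (213 left).
Apr has 30 days: +30 → May 1, 1725 (183 left).
May has 31 days: +31 → Jun 1, 1725 (152 left).
Jun has 30 days: +30 → Jul 1, 1725 (122 left).
Jul has 31 days: +31 → Aug 1, 1725 (91 left).
Aug has 31 days: +31 → Sep 1, 1725 (60 left).
Sep has 30 days: +30 → Oct 1, 1725 (30 left).
+30 → Oct 31, 1725.

October 31, 1725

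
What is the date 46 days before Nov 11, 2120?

−11 → Oct 31, 2120 (end of Oct, 31 days; 35 left).
−31 → Sep 30, 2120 (end of Sep, 30 days; 4 left).
−4 → Sep 26, 2120.

September 26, 2120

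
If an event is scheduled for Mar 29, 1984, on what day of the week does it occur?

Doomsday rule: the anchor day for the 1900s is Wednesday. For year 84: 84÷12 = 7 r 0, and 0÷4 = 0, so 7+0+0 = 7.
Wednesday + 7 ≡ Wednesday — that's 1984's doomsday.
In March the doomsday date is Mar 14.
Mar 29 is 15 days after Mar 14; 15 mod 7 = 1, so Wednesday + 1 = Thursday.

Thursday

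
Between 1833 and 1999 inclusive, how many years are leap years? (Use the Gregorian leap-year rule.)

40

Multiples of 4 in [1833,1999]: 41.
Of those, multiples of 100: 1 (not leap unless ÷400).
Multiples of 400: 0.
Leap years = 41 − 1 + 0 = 40.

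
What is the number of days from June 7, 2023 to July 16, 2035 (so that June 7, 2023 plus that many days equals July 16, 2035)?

Jun 7, 2023 → Jun 7, 2024: 366 days (Feb 29, 2024 is in that span).
Jun 7, 2024 → Jun 7, 2025: 365 days.
Jun 7, 2025 → Jun 7, 2026: 365 days.
Jun 7, 2026 → Jun 7, 2027: 365 days.
Jun 7, 2027 → Jun 7, 2028: 366 days (Feb 29, 2028 is in that span).
Jun 7, 2028 → Jun 7, 2029: 365 days.
Jun 7, 2029 → Jun 7, 2030: 365 days.
Jun 7, 2030 → Jun 7, 2031: 365 days.
Jun 7, 2031 → Jun 7, 2032: 366 days (Feb 29, 2032 is in that span).
Jun 7, 2032 → Jun 7, 2033: 365 days.
Jun 7, 2033 → Jun 7, 2034: 365 days.
Jun 7, 2034 → Jun 7, 2035: 365 days.
Jun 7, 2035 → Jul 7, 2035: 30 days (June has 30).
Jul 7, 2035 → Jul 16, 2035: 9 days.
Total: 4422 days.

4422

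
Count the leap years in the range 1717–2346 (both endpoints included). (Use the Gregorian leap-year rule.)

152

Multiples of 4 in [1717,2346]: 157.
Of those, multiples of 100: 6 (not leap unless ÷400).
Multiples of 400: 1.
Leap years = 157 − 6 + 1 = 152.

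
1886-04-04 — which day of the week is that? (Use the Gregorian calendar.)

Doomsday rule: the anchor day for the 1800s is Friday. For year 86: 86÷12 = 7 r 2, and 2÷4 = 0, so 7+2+0 = 9.
Friday + 9 ≡ Sunday — that's 1886's doomsday.
In April the doomsday date is Apr 4.
Apr 4 is the doomsday itself: Sunday.

Sunday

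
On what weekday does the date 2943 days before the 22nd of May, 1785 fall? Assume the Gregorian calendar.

Thursday

May 22, 1785 is a Sunday.
2943 mod 7 = 3, so 2943 days before a Sunday is Sunday − 3 = Thursday.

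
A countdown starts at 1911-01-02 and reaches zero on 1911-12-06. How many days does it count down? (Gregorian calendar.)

338

Jan 2, 1911 → Feb 2, 1911: 31 days (January has 31).
Feb 2, 1911 → Mar 2, 1911: 28 days (February has 28).
Mar 2, 1911 → Apr 2, 1911: 31 days (March has 31).
Apr 2, 1911 → May 2, 1911: 30 days (April has 30).
May 2, 1911 → Jun 2, 1911: 31 days (May has 31).
Jun 2, 1911 → Jul 2, 1911: 30 days (June has 30).
Jul 2, 1911 → Aug 2, 1911: 31 days (July has 31).
Aug 2, 1911 → Sep 2, 1911: 31 days (August has 31).
Sep 2, 1911 → Oct 2, 1911: 30 days (September has 30).
Oct 2, 1911 → Nov 2, 1911: 31 days (October has 31).
Nov 2, 1911 → Dec 2, 1911: 30 days (November has 30).
Dec 2, 1911 → Dec 6, 1911: 4 days.
Total: 338 days.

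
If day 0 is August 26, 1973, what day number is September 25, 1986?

Aug 26, 1973 → Aug 26, 1974: 365 days.
Aug 26, 1974 → Aug 26, 1975: 365 days.
Aug 26, 1975 → Aug 26, 1976: 366 days (Feb 29, 1976 is in that span).
Aug 26, 1976 → Aug 26, 1977: 365 days.
Aug 26, 1977 → Aug 26, 1978: 365 days.
Aug 26, 1978 → Aug 26, 1979: 365 days.
Aug 26, 1979 → Aug 26, 1980: 366 days (Feb 29, 1980 is in that span).
Aug 26, 1980 → Aug 26, 1981: 365 days.
Aug 26, 1981 → Aug 26, 1982: 365 days.
Aug 26, 1982 → Aug 26, 1983: 365 days.
Aug 26, 1983 → Aug 26, 1984: 366 days (Feb 29, 1984 is in that span).
Aug 26, 1984 → Aug 26, 1985: 365 days.
Aug 26, 1985 → Sep 26, 1985: 31 days (August has 31).
Sep 26, 1985 → Oct 26, 1985: 30 days (September has 30).
Oct 26, 1985 → Nov 26, 1985: 31 days (October has 31).
Nov 26, 1985 → Dec 26, 1985: 30 days (November has 30).
Dec 26, 1985 → Jan 26, 1986: 31 days (December has 31).
Jan 26, 1986 → Feb 26, 1986: 31 days (January has 31).
Feb 26, 1986 → Mar 26, 1986: 28 days (February has 28).
Mar 26, 1986 → Apr 26, 1986: 31 days (March has 31).
Apr 26, 1986 → May 26, 1986: 30 days (April has 30).
May 26, 1986 → Jun 26, 1986: 31 days (May has 31).
Jun 26, 1986 → Jul 26, 1986: 30 days (June has 30).
Jul 26, 1986 → Aug 26, 1986: 31 days (July has 31).
Aug 26, 1986 → Sep 25, 1986: 30 days.
Total: 4778 days.

4778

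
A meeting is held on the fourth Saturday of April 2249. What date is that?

April 28, 2249

April 1, 2249 is a Sunday.
The first Saturday is therefore April 7 (6 days later).
The fourth Saturday is 7 + 3×7 = April 28.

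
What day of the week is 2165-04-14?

Doomsday rule: the anchor day for the 2100s is Sunday. For year 65: 65÷12 = 5 r 5, and 5÷4 = 1, so 5+5+1 = 11.
Sunday + 11 ≡ Thursday — that's 2165's doomsday.
In April the doomsday date is Apr 4.
Apr 14 is 10 days after Apr 4; 10 mod 7 = 3, so Thursday + 3 = Sunday.

Sunday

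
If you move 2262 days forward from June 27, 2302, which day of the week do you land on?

First find the weekday of Jun 27, 2302. Doomsday rule: the anchor day for the 2300s is Wednesday. For year 02: 2÷12 = 0 r 2, and 2÷4 = 0, so 0+2+0 = 2.
Wednesday + 2 ≡ Friday — that's 2302's doomsday.
In June the doomsday date is Jun 6.
Jun 27 is 21 days after Jun 6; 21 mod 7 = 0, so Friday + 0 = Friday.
2262 mod 7 = 1, so 2262 days after a Friday is Friday + 1 = Saturday.

Saturday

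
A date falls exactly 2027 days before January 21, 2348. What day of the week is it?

Saturday

Jan 21, 2348 is a Wednesday.
2027 mod 7 = 4, so 2027 days before a Wednesday is Wednesday − 4 = Saturday.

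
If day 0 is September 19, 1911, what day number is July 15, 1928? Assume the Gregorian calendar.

Sep 19, 1911 → Sep 19, 1912: 366 days (Feb 29, 1912 is in that span).
Sep 19, 1912 → Sep 19, 1913: 365 days.
Sep 19, 1913 → Sep 19, 1914: 365 days.
Sep 19, 1914 → Sep 19, 1915: 365 days.
Sep 19, 1915 → Sep 19, 1916: 366 days (Feb 29, 1916 is in that span).
Sep 19, 1916 → Sep 19, 1917: 365 days.
Sep 19, 1917 → Sep 19, 1918: 365 days.
Sep 19, 1918 → Sep 19, 1919: 365 days.
Sep 19, 1919 → Sep 19, 1920: 366 days (Feb 29, 1920 is in that span).
Sep 19, 1920 → Sep 19, 1921: 365 days.
Sep 19, 1921 → Sep 19, 1922: 365 days.
Sep 19, 1922 → Sep 19, 1923: 365 days.
Sep 19, 1923 → Sep 19, 1924: 366 days (Feb 29, 1924 is in that span).
Sep 19, 1924 → Sep 19, 1925: 365 days.
Sep 19, 1925 → Sep 19, 1926: 365 days.
Sep 19, 1926 → Sep 19, 1927: 365 days.
Sep 19, 1927 → Oct 19, 1927: 30 days (September has 30).
Oct 19, 1927 → Nov 19, 1927: 31 days (October has 31).
Nov 19, 1927 → Dec 19, 1927: 30 days (November has 30).
Dec 19, 1927 → Jan 19, 1928: 31 days (December has 31).
Jan 19, 1928 → Feb 19, 1928: 31 days (January has 31).
Feb 19, 1928 → Mar 19, 1928: 29 days (February has 29).
Mar 19, 1928 → Apr 19, 1928: 31 days (March has 31).
Apr 19, 1928 → May 19, 1928: 30 days (April has 30).
May 19, 1928 → Jun 19, 1928: 31 days (May has 31).
Jun 19, 1928 → Jul 15, 1928: 26 days.
Total: 6144 days.

6144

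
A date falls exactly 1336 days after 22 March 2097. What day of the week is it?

Thursday

Mar 22, 2097 is a Friday.
1336 mod 7 = 6, so 1336 days after a Friday is Friday + 6 = Thursday.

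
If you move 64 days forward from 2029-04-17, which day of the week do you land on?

Wednesday

Apr 17, 2029 is a Tuesday.
64 mod 7 = 1, so 64 days after a Tuesday is Tuesday + 1 = Wednesday.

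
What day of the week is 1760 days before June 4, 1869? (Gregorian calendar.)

First find the weekday of Jun 4, 1869. Doomsday rule: the anchor day for the 1800s is Friday. For year 69: 69÷12 = 5 r 9, and 9÷4 = 2, so 5+9+2 = 16.
Friday + 16 ≡ Sunday — that's 1869's doomsday.
In June the doomsday date is Jun 6.
Jun 4 is 2 days before Jun 6; 2 mod 7 = 2, so Sunday − 2 = Friday.
1760 mod 7 = 3, so 1760 days before a Friday is Friday − 3 = Tuesday.

Tuesday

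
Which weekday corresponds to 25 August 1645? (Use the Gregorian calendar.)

Friday

Doomsday rule: the anchor day for the 1600s is Tuesday. For year 45: 45÷12 = 3 r 9, and 9÷4 = 2, so 3+9+2 = 14.
Tuesday + 14 ≡ Tuesday — that's 1645's doomsday.
In August the doomsday date is Aug 8.
Aug 25 is 17 days after Aug 8; 17 mod 7 = 3, so Tuesday + 3 = Friday.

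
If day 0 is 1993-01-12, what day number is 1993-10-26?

287

Jan 12, 1993 → Feb 12, 1993: 31 days (January has 31).
Feb 12, 1993 → Mar 12, 1993: 28 days (February has 28).
Mar 12, 1993 → Apr 12, 1993: 31 days (March has 31).
Apr 12, 1993 → May 12, 1993: 30 days (April has 30).
May 12, 1993 → Jun 12, 1993: 31 days (May has 31).
Jun 12, 1993 → Jul 12, 1993: 30 days (June has 30).
Jul 12, 1993 → Aug 12, 1993: 31 days (July has 31).
Aug 12, 1993 → Sep 12, 1993: 31 days (August has 31).
Sep 12, 1993 → Oct 12, 1993: 30 days (September has 30).
Oct 12, 1993 → Oct 26, 1993: 14 days.
Total: 287 days.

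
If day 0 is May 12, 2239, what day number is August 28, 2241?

839

May 12, 2239 → May 12, 2240: 366 days (Feb 29, 2240 is in that span).
May 12, 2240 → May 12, 2241: 365 days.
May 12, 2241 → Jun 12, 2241: 31 days (May has 31).
Jun 12, 2241 → Jul 12, 2241: 30 days (June has 30).
Jul 12, 2241 → Aug 12, 2241: 31 days (July has 31).
Aug 12, 2241 → Aug 28, 2241: 16 days.
Total: 839 days.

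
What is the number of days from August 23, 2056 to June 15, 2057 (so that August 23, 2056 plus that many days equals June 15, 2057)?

Aug 23, 2056 → Sep 23, 2056: 31 days (August has 31).
Sep 23, 2056 → Oct 23, 2056: 30 days (September has 30).
Oct 23, 2056 → Nov 23, 2056: 31 days (October has 31).
Nov 23, 2056 → Dec 23, 2056: 30 days (November has 30).
Dec 23, 2056 → Jan 23, 2057: 31 days (December has 31).
Jan 23, 2057 → Feb 23, 2057: 31 days (January has 31).
Feb 23, 2057 → Mar 23, 2057: 28 days (February has 28).
Mar 23, 2057 → Apr 23, 2057: 31 days (March has 31).
Apr 23, 2057 → May 23, 2057: 30 days (April has 30).
May 23, 2057 → Jun 15, 2057: 23 days.
Total: 296 days.

296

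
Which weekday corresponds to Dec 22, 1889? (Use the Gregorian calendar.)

January 1, 1889 is a Tuesday.
Jan 1, 1889 → Feb 1, 1889: 31 days (January has 31).
Feb 1, 1889 → Mar 1, 1889: 28 days (February has 28).
Mar 1, 1889 → Apr 1, 1889: 31 days (March has 31).
Apr 1, 1889 → May 1, 1889: 30 days (April has 30).
May 1, 1889 → Jun 1, 1889: 31 days (May has 31).
Jun 1, 1889 → Jul 1, 1889: 30 days (June has 30).
Jul 1, 1889 → Aug 1, 1889: 31 days (July has 31).
Aug 1, 1889 → Sep 1, 1889: 31 days (August has 31).
Sep 1, 1889 → Oct 1, 1889: 30 days (September has 30).
Oct 1, 1889 → Nov 1, 1889: 31 days (October has 31).
Nov 1, 1889 → Dec 1, 1889: 30 days (November has 30).
Dec 1, 1889 → Dec 22, 1889: 21 days.
Total: 355 days.
355 mod 7 = 5, so Tuesday + 5 = Sunday.

Sunday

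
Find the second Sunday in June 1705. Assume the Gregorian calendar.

June 14, 1705

June 1, 1705 is a Monday.
The first Sunday is therefore June 7 (6 days later).
The second Sunday is 7 + 1×7 = June 14.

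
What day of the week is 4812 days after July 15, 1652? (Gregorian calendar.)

Thursday

First find the weekday of Jul 15, 1652. Doomsday rule: the anchor day for the 1600s is Tuesday. For year 52: 52÷12 = 4 r 4, and 4÷4 = 1, so 4+4+1 = 9.
Tuesday + 9 ≡ Thursday — that's 1652's doomsday.
In July the doomsday date is Jul 11.
Jul 15 is 4 days after Jul 11; 4 mod 7 = 4, so Thursday + 4 = Monday.
4812 mod 7 = 3, so 4812 days after a Monday is Monday + 3 = Thursday.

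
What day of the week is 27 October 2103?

Saturday

Doomsday rule: the anchor day for the 2100s is Sunday. For year 03: 3÷12 = 0 r 3, and 3÷4 = 0, so 0+3+0 = 3.
Sunday + 3 ≡ Wednesday — that's 2103's doomsday.
In October the doomsday date is Oct 10.
Oct 27 is 17 days after Oct 10; 17 mod 7 = 3, so Wednesday + 3 = Saturday.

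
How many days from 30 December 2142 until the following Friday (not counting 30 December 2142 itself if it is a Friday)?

5

Dec 30, 2142 is a Sunday.
From Sunday to the next Friday is 5 days.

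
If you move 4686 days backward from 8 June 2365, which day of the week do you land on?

Saturday

Jun 8, 2365 is a Tuesday.
4686 mod 7 = 3, so 4686 days before a Tuesday is Tuesday − 3 = Saturday.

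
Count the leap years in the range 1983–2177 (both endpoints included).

Multiples of 4 in [1983,2177]: 49.
Of those, multiples of 100: 2 (not leap unless ÷400).
Multiples of 400: 1.
Leap years = 49 − 2 + 1 = 48.

48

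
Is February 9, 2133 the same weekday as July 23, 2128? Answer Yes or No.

From Jul 23, 2128 to Feb 9, 2133 is 1662 days.
1662 mod 7 = 3, so they are different weekdays.
(Jul 23, 2128 is a Friday; Feb 9, 2133 is a Monday.)

No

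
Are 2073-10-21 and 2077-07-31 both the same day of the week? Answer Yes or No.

From Oct 21, 2073 to Jul 31, 2077 is 1379 days.
1379 mod 7 = 0, so they are the same weekday.
(Oct 21, 2073 is a Saturday; Jul 31, 2077 is a Saturday.)

Yes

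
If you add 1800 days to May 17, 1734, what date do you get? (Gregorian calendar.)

April 21, 1739

+365 (one year) → May 17, 1735 (1435 left).
+366 (one year; includes Feb 29, 1736) → May 17, 1736 (1069 left).
+365 (one year) → May 17, 1737 (704 left).
+365 (one year) → May 17, 1738 (339 left).
May has 31 days: +15 → Jun 1, 1738 (324 left).
Jun has 30 days: +30 → Jul 1, 1738 (294 left).
Jul has 31 days: +31 → Aug 1, 1738 (263 left).
Aug has 31 days: +31 → Sep 1, 1738 (232 left).
Sep has 30 days: +30 → Oct 1, 1738 (202 left).
Oct has 31 days: +31 → Nov 1, 1738 (171 left).
Nov has 30 days: +30 → Dec 1, 1738 (141 left).
Dec has 31 days: +31 → Jan 1, 1739 (110 left).
Jan has 31 days: +31 → Feb 1, 1739 (79 left).
Feb has 28 days: +28 → Mar 1, 1739 (51 left).
Mar has 31 days: +31 → Apr 1, 1739 (20 left).
+20 → Apr 21, 1739.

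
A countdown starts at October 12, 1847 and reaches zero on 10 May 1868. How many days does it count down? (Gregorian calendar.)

Oct 12, 1847 → Oct 12, 1848: 366 days (Feb 29, 1848 is in that span).
Oct 12, 1848 → Oct 12, 1849: 365 days.
Oct 12, 1849 → Oct 12, 1850: 365 days.
Oct 12, 1850 → Oct 12, 1851: 365 days.
Oct 12, 1851 → Oct 12, 1852: 366 days (Feb 29, 1852 is in that span).
Oct 12, 1852 → Oct 12, 1853: 365 days.
Oct 12, 1853 → Oct 12, 1854: 365 days.
Oct 12, 1854 → Oct 12, 1855: 365 days.
Oct 12, 1855 → Oct 12, 1856: 366 days (Feb 29, 1856 is in that span).
Oct 12, 1856 → Oct 12, 1857: 365 days.
Oct 12, 1857 → Oct 12, 1858: 365 days.
Oct 12, 1858 → Oct 12, 1859: 365 days.
Oct 12, 1859 → Oct 12, 1860: 366 days (Feb 29, 1860 is in that span).
Oct 12, 1860 → Oct 12, 1861: 365 days.
Oct 12, 1861 → Oct 12, 1862: 365 days.
Oct 12, 1862 → Oct 12, 1863: 365 days.
Oct 12, 1863 → Oct 12, 1864: 366 days (Feb 29, 1864 is in that span).
Oct 12, 1864 → Oct 12, 1865: 365 days.
Oct 12, 1865 → Oct 12, 1866: 365 days.
Oct 12, 1866 → Oct 12, 1867: 365 days.
Oct 12, 1867 → Nov 12, 1867: 31 days (October has 31).
Nov 12, 1867 → Dec 12, 1867: 30 days (November has 30).
Dec 12, 1867 → Jan 12, 1868: 31 days (December has 31).
Jan 12, 1868 → Feb 12, 1868: 31 days (January has 31).
Feb 12, 1868 → Mar 12, 1868: 29 days (February has 29).
Mar 12, 1868 → Apr 12, 1868: 31 days (March has 31).
Apr 12, 1868 → May 10, 1868: 28 days.
Total: 7516 days.

7516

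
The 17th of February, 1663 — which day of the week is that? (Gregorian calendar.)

Doomsday rule: the anchor day for the 1600s is Tuesday. For year 63: 63÷12 = 5 r 3, and 3÷4 = 0, so 5+3+0 = 8.
Tuesday + 8 ≡ Wednesday — that's 1663's doomsday.
In February the doomsday date is Feb 28 (1663 is not a leap year).
Feb 17 is 11 days before Feb 28; 11 mod 7 = 4, so Wednesday − 4 = Saturday.

Saturday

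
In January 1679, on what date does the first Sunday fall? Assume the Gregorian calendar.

January 1, 1679 is a Sunday.
The first Sunday is therefore January 1 (same day).

January 1, 1679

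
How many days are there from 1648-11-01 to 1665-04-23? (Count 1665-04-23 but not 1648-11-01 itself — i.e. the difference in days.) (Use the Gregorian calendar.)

Nov 1, 1648 → Nov 1, 1649: 365 days.
Nov 1, 1649 → Nov 1, 1650: 365 days.
Nov 1, 1650 → Nov 1, 1651: 365 days.
Nov 1, 1651 → Nov 1, 1652: 366 days (Feb 29, 1652 is in that span).
Nov 1, 1652 → Nov 1, 1653: 365 days.
Nov 1, 1653 → Nov 1, 1654: 365 days.
Nov 1, 1654 → Nov 1, 1655: 365 days.
Nov 1, 1655 → Nov 1, 1656: 366 days (Feb 29, 1656 is in that span).
Nov 1, 1656 → Nov 1, 1657: 365 days.
Nov 1, 1657 → Nov 1, 1658: 365 days.
Nov 1, 1658 → Nov 1, 1659: 365 days.
Nov 1, 1659 → Nov 1, 1660: 366 days (Feb 29, 1660 is in that span).
Nov 1, 1660 → Nov 1, 1661: 365 days.
Nov 1, 1661 → Nov 1, 1662: 365 days.
Nov 1, 1662 → Nov 1, 1663: 365 days.
Nov 1, 1663 → Nov 1, 1664: 366 days (Feb 29, 1664 is in that span).
Nov 1, 1664 → Dec 1, 1664: 30 days (November has 30).
Dec 1, 1664 → Jan 1, 1665: 31 days (December has 31).
Jan 1, 1665 → Feb 1, 1665: 31 days (January has 31).
Feb 1, 1665 → Mar 1, 1665: 28 days (February has 28).
Mar 1, 1665 → Apr 1, 1665: 31 days (March has 31).
Apr 1, 1665 → Apr 23, 1665: 22 days.
Total: 6017 days.

6017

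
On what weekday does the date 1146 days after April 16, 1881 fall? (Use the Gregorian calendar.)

First find the weekday of Apr 16, 1881. Doomsday rule: the anchor day for the 1800s is Friday. For year 81: 81÷12 = 6 r 9, and 9÷4 = 2, so 6+9+2 = 17.
Friday + 17 ≡ Monday — that's 1881's doomsday.
In April the doomsday date is Apr 4.
Apr 16 is 12 days after Apr 4; 12 mod 7 = 5, so Monday + 5 = Saturday.
1146 mod 7 = 5, so 1146 days after a Saturday is Saturday + 5 = Thursday.

Thursday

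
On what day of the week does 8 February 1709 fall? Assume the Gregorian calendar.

Doomsday rule: the anchor day for the 1700s is Sunday. For year 09: 9÷12 = 0 r 9, and 9÷4 = 2, so 0+9+2 = 11.
Sunday + 11 ≡ Thursday — that's 1709's doomsday.
In February the doomsday date is Feb 28 (1709 is not a leap year).
Feb 8 is 20 days before Feb 28; 20 mod 7 = 6, so Thursday − 6 = Friday.

Friday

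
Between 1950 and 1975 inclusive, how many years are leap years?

6

Multiples of 4 in [1950,1975]: 6.
Of those, multiples of 100: 0 (not leap unless ÷400).
Multiples of 400: 0.
Leap years = 6 − 0 + 0 = 6.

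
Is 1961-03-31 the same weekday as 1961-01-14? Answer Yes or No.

From Jan 14, 1961 to Mar 31, 1961 is 76 days.
76 mod 7 = 6, so they are different weekdays.
(Jan 14, 1961 is a Saturday; Mar 31, 1961 is a Friday.)

No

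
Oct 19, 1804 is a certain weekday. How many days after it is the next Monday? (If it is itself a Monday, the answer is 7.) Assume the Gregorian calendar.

Oct 19, 1804 is a Friday.
From Friday to the next Monday is 3 days.

3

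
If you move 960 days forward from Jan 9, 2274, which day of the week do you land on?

First find the weekday of Jan 9, 2274. Doomsday rule: the anchor day for the 2200s is Friday. For year 74: 74÷12 = 6 r 2, and 2÷4 = 0, so 6+2+0 = 8.
Friday + 8 ≡ Saturday — that's 2274's doomsday.
In January the doomsday date is Jan 3 (2274 is not a leap year).
Jan 9 is 6 days after Jan 3; 6 mod 7 = 6, so Saturday + 6 = Friday.
960 mod 7 = 1, so 960 days after a Friday is Friday + 1 = Saturday.

Saturday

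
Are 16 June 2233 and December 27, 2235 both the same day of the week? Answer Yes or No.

From Jun 16, 2233 to Dec 27, 2235 is 924 days.
924 mod 7 = 0, so they are the same weekday.
(Jun 16, 2233 is a Sunday; Dec 27, 2235 is a Sunday.)

Yes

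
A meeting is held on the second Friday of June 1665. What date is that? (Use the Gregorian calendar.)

June 12, 1665

June 1, 1665 is a Monday.
The first Friday is therefore June 5 (4 days later).
The second Friday is 5 + 1×7 = June 12.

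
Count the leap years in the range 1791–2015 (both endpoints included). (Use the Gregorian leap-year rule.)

Multiples of 4 in [1791,2015]: 56.
Of those, multiples of 100: 3 (not leap unless ÷400).
Multiples of 400: 1.
Leap years = 56 − 3 + 1 = 54.

54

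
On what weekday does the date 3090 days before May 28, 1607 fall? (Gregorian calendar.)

First find the weekday of May 28, 1607. Doomsday rule: the anchor day for the 1600s is Tuesday. For year 07: 7÷12 = 0 r 7, and 7÷4 = 1, so 0+7+1 = 8.
Tuesday + 8 ≡ Wednesday — that's 1607's doomsday.
In May the doomsday date is May 9.
May 28 is 19 days after May 9; 19 mod 7 = 5, so Wednesday + 5 = Monday.
3090 mod 7 = 3, so 3090 days before a Monday is Monday − 3 = Friday.

Friday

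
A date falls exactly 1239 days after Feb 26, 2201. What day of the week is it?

Thursday

Feb 26, 2201 is a Thursday.
1239 mod 7 = 0, so 1239 days after a Thursday is Thursday + 0 = Thursday.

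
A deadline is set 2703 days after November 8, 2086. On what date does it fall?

April 3, 2094

+365 (one year) → Nov 8, 2087 (2338 left).
+366 (one year; includes Feb 29, 2088) → Nov 8, 2088 (1972 left).
+365 (one year) → Nov 8, 2089 (1607 left).
+365 (one year) → Nov 8, 2090 (1242 left).
+365 (one year) → Nov 8, 2091 (877 left).
+366 (one year; includes Feb 29, 2092) → Nov 8, 2092 (511 left).
+365 (one year) → Nov 8, 2093 (146 left).
Nov has 30 days: +23 → Dec 1, 2093 (123 left).
Dec has 31 days: +31 → Jan 1, 2094 (92 left).
Jan has 31 days: +31 → Feb 1, 2094 (61 left).
Feb has 28 days: +28 → Mar 1, 2094 (33 left).
Mar has 31 days: +31 → Apr 1, 2094 (2 left).
+2 → Apr 3, 2094.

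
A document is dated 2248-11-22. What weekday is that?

Doomsday rule: the anchor day for the 2200s is Friday. For year 48: 48÷12 = 4 r 0, and 0÷4 = 0, so 4+0+0 = 4.
Friday + 4 ≡ Tuesday — that's 2248's doomsday.
In November the doomsday date is Nov 7.
Nov 22 is 15 days after Nov 7; 15 mod 7 = 1, so Tuesday + 1 = Wednesday.

Wednesday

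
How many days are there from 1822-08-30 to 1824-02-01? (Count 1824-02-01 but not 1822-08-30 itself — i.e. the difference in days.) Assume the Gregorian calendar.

Aug 30, 1822 → Aug 30, 1823: 365 days.
Aug 30, 1823 → Sep 30, 1823: 31 days (August has 31).
Sep 30, 1823 → Oct 30, 1823: 30 days (September has 30).
Oct 30, 1823 → Nov 30, 1823: 31 days (October has 31).
Nov 30, 1823 → Dec 30, 1823: 30 days (November has 30).
Dec 30, 1823 → Jan 30, 1824: 31 days (December has 31).
Jan 30, 1824 → Feb 1, 1824: 2 days.
Total: 520 days.

520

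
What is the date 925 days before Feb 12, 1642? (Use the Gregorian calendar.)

August 2, 1639

−365 (one year) → Feb 12, 1641 (560 left).
−366 (one year; includes Feb 29, 1640) → Feb 12, 1640 (194 left).
−12 → Jan 31, 1640 (end of Jan, 31 days; 182 left).
−31 → Dec 31, 1639 (end of Dec, 31 days; 151 left).
−31 → Nov 30, 1639 (end of Nov, 30 days; 120 left).
−30 → Oct 31, 1639 (end of Oct, 31 days; 90 left).
−31 → Sep 30, 1639 (end of Sep, 30 days; 59 left).
−30 → Aug 31, 1639 (end of Aug, 31 days; 29 left).
−29 → Aug 2, 1639.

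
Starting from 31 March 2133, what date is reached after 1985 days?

September 6, 2138

+365 (one year) → Mar 31, 2134 (1620 left).
+365 (one year) → Mar 31, 2135 (1255 left).
+366 (one year; includes Feb 29, 2136) → Mar 31, 2136 (889 left).
+365 (one year) → Mar 31, 2137 (524 left).
+365 (one year) → Mar 31, 2138 (159 left).
Mar has 31 days: +1 → Apr 1, 2138 (158 left).
Apr has 30 days: +30 → May 1, 2138 (128 left).
May has 31 days: +31 → Jun 1, 2138 (97 left).
Jun has 30 days: +30 → Jul 1, 2138 (67 left).
Jul has 31 days: +31 → Aug 1, 2138 (36 left).
Aug has 31 days: +31 → Sep 1, 2138 (5 left).
+5 → Sep 6, 2138.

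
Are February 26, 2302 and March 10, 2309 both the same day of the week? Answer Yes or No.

From Feb 26, 2302 to Mar 10, 2309 is 2569 days.
2569 mod 7 = 0, so they are the same weekday.
(Feb 26, 2302 is a Wednesday; Mar 10, 2309 is a Wednesday.)

Yes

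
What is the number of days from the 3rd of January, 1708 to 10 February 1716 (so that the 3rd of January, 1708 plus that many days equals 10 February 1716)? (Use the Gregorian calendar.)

2960

Jan 3, 1708 → Jan 3, 1709: 366 days (Feb 29, 1708 is in that span).
Jan 3, 1709 → Jan 3, 1710: 365 days.
Jan 3, 1710 → Jan 3, 1711: 365 days.
Jan 3, 1711 → Jan 3, 1712: 365 days.
Jan 3, 1712 → Jan 3, 1713: 366 days (Feb 29, 1712 is in that span).
Jan 3, 1713 → Jan 3, 1714: 365 days.
Jan 3, 1714 → Jan 3, 1715: 365 days.
Jan 3, 1715 → Jan 3, 1716: 365 days.
Jan 3, 1716 → Feb 3, 1716: 31 days (January has 31).
Feb 3, 1716 → Feb 10, 1716: 7 days.
Total: 2960 days.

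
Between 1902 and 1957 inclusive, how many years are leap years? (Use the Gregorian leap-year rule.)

Multiples of 4 in [1902,1957]: 14.
Of those, multiples of 100: 0 (not leap unless ÷400).
Multiples of 400: 0.
Leap years = 14 − 0 + 0 = 14.

14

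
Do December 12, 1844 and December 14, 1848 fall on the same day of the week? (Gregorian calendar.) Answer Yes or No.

Yes

From Dec 12, 1844 to Dec 14, 1848 is 1463 days.
1463 mod 7 = 0, so they are the same weekday.
(Dec 12, 1844 is a Thursday; Dec 14, 1848 is a Thursday.)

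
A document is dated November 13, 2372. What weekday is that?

Doomsday rule: the anchor day for the 2300s is Wednesday. For year 72: 72÷12 = 6 r 0, and 0÷4 = 0, so 6+0+0 = 6.
Wednesday + 6 ≡ Tuesday — that's 2372's doomsday.
In November the doomsday date is Nov 7.
Nov 13 is 6 days after Nov 7; 6 mod 7 = 6, so Tuesday + 6 = Monday.

Monday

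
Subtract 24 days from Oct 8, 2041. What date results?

−8 → Sep 30, 2041 (end of Sep, 30 days; 16 left).
−16 → Sep 14, 2041.

September 14, 2041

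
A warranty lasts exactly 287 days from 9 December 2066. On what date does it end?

Dec has 31 days: +23 → Jan 1, 2067 (264 left).
Jan has 31 days: +31 → Feb 1, 2067 (233 left).
Feb has 28 days: +28 → Mar 1, 2067 (205 left).
Mar has 31 days: +31 → Apr 1, 2067 (174 left).
Apr has 30 days: +30 → May 1, 2067 (144 left).
May has 31 days: +31 → Jun 1, 2067 (113 left).
Jun has 30 days: +30 → Jul 1, 2067 (83 left).
Jul has 31 days: +31 → Aug 1, 2067 (52 left).
Aug has 31 days: +31 → Sep 1, 2067 (21 left).
+21 → Sep 22, 2067.

September 22, 2067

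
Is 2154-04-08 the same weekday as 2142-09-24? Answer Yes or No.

From Sep 24, 2142 to Apr 8, 2154 is 4214 days.
4214 mod 7 = 0, so they are the same weekday.
(Sep 24, 2142 is a Monday; Apr 8, 2154 is a Monday.)

Yes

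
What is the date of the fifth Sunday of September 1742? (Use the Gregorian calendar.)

September 30, 1742

September 1, 1742 is a Saturday.
The first Sunday is therefore September 2 (1 days later).
The fifth Sunday is 2 + 4×7 = September 30.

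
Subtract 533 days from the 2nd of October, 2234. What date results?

April 17, 2233

−365 (one year) → Oct 2, 2233 (168 left).
−2 → Sep 30, 2233 (end of Sep, 30 days; 166 left).
−30 → Aug 31, 2233 (end of Aug, 31 days; 136 left).
−31 → Jul 31, 2233 (end of Jul, 31 days; 105 left).
−31 → Jun 30, 2233 (end of Jun, 30 days; 74 left).
−30 → May 31, 2233 (end of May, 31 days; 44 left).
−31 → Apr 30, 2233 (end of Apr, 30 days; 13 left).
−13 → Apr 17, 2233.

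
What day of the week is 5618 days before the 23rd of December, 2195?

Saturday

Dec 23, 2195 is a Wednesday.
5618 mod 7 = 4, so 5618 days before a Wednesday is Wednesday − 4 = Saturday.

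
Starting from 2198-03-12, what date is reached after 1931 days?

June 26, 2203

+365 (one year) → Mar 12, 2199 (1566 left).
+365 (one year) → Mar 12, 2200 (1201 left).
+365 (one year) → Mar 12, 2201 (836 left).
+365 (one year) → Mar 12, 2202 (471 left).
+365 (one year) → Mar 12, 2203 (106 left).
Mar has 31 days: +20 → Apr 1, 2203 (86 left).
Apr has 30 days: +30 → May 1, 2203 (56 left).
May has 31 days: +31 → Jun 1, 2203 (25 left).
+25 → Jun 26, 2203.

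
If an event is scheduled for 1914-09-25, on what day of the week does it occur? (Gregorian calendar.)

Friday

Doomsday rule: the anchor day for the 1900s is Wednesday. For year 14: 14÷12 = 1 r 2, and 2÷4 = 0, so 1+2+0 = 3.
Wednesday + 3 ≡ Saturday — that's 1914's doomsday.
In September the doomsday date is Sep 5.
Sep 25 is 20 days after Sep 5; 20 mod 7 = 6, so Saturday + 6 = Friday.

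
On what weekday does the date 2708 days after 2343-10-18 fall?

First find the weekday of Oct 18, 2343. Doomsday rule: the anchor day for the 2300s is Wednesday. For year 43: 43÷12 = 3 r 7, and 7÷4 = 1, so 3+7+1 = 11.
Wednesday + 11 ≡ Sunday — that's 2343's doomsday.
In October the doomsday date is Oct 10.
Oct 18 is 8 days after Oct 10; 8 mod 7 = 1, so Sunday + 1 = Monday.
2708 mod 7 = 6, so 2708 days after a Monday is Monday + 6 = Sunday.

Sunday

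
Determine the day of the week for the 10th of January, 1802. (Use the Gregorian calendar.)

Doomsday rule: the anchor day for the 1800s is Friday. For year 02: 2÷12 = 0 r 2, and 2÷4 = 0, so 0+2+0 = 2.
Friday + 2 ≡ Sunday — that's 1802's doomsday.
In January the doomsday date is Jan 3 (1802 is not a leap year).
Jan 10 is 7 days after Jan 3; 7 mod 7 = 0, so Sunday + 0 = Sunday.

Sunday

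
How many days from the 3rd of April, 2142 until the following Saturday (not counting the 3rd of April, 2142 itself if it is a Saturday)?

4

Apr 3, 2142 is a Tuesday.
From Tuesday to the next Saturday is 4 days.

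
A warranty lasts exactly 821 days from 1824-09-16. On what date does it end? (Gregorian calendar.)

December 16, 1826

+365 (one year) → Sep 16, 1825 (456 left).
+365 (one year) → Sep 16, 1826 (91 left).
Sep has 30 days: +15 → Oct 1, 1826 (76 left).
Oct has 31 days: +31 → Nov 1, 1826 (45 left).
Nov has 30 days: +30 → Dec 1, 1826 (15 left).
+15 → Dec 16, 1826.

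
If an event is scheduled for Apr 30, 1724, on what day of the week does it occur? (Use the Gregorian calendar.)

Sunday

Doomsday rule: the anchor day for the 1700s is Sunday. For year 24: 24÷12 = 2 r 0, and 0÷4 = 0, so 2+0+0 = 2.
Sunday + 2 ≡ Tuesday — that's 1724's doomsday.
In April the doomsday date is Apr 4.
Apr 30 is 26 days after Apr 4; 26 mod 7 = 5, so Tuesday + 5 = Sunday.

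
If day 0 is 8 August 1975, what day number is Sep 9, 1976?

Aug 8, 1975 → Sep 8, 1975: 31 days (August has 31).
Sep 8, 1975 → Oct 8, 1975: 30 days (September has 30).
Oct 8, 1975 → Nov 8, 1975: 31 days (October has 31).
Nov 8, 1975 → Dec 8, 1975: 30 days (November has 30).
Dec 8, 1975 → Jan 8, 1976: 31 days (December has 31).
Jan 8, 1976 → Feb 8, 1976: 31 days (January has 31).
Feb 8, 1976 → Mar 8, 1976: 29 days (February has 29).
Mar 8, 1976 → Apr 8, 1976: 31 days (March has 31).
Apr 8, 1976 → May 8, 1976: 30 days (April has 30).
May 8, 1976 → Jun 8, 1976: 31 days (May has 31).
Jun 8, 1976 → Jul 8, 1976: 30 days (June has 30).
Jul 8, 1976 → Aug 8, 1976: 31 days (July has 31).
Aug 8, 1976 → Sep 8, 1976: 31 days (August has 31).
Sep 8, 1976 → Sep 9, 1976: 1 days.
Total: 398 days.

398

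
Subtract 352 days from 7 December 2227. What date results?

December 20, 2226

−7 → Nov 30, 2227 (end of Nov, 30 days; 345 left).
−30 → Oct 31, 2227 (end of Oct, 31 days; 315 left).
−31 → Sep 30, 2227 (end of Sep, 30 days; 284 left).
−30 → Aug 31, 2227 (end of Aug, 31 days; 254 left).
−31 → Jul 31, 2227 (end of Jul, 31 days; 223 left).
−31 → Jun 30, 2227 (end of Jun, 30 days; 192 left).
−30 → May 31, 2227 (end of May, 31 days; 162 left).
−31 → Apr 30, 2227 (end of Apr, 30 days; 131 left).
−30 → Mar 31, 2227 (end of Mar, 31 days; 101 left).
−31 → Feb 28, 2227 (end of Feb, 28 days; 70 left).
−28 → Jan 31, 2227 (end of Jan, 31 days; 42 left).
−31 → Dec 31, 2226 (end of Dec, 31 days; 11 left).
−11 → Dec 20, 2226.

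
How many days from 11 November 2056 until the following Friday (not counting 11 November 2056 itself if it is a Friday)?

Nov 11, 2056 is a Saturday.
From Saturday to the next Friday is 6 days.

6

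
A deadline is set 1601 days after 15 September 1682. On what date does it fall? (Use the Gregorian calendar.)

February 2, 1687

+365 (one year) → Sep 15, 1683 (1236 left).
+366 (one year; includes Feb 29, 1684) → Sep 15, 1684 (870 left).
+365 (one year) → Sep 15, 1685 (505 left).
+365 (one year) → Sep 15, 1686 (140 left).
Sep has 30 days: +16 → Oct 1, 1686 (124 left).
Oct has 31 days: +31 → Nov 1, 1686 (93 left).
Nov has 30 days: +30 → Dec 1, 1686 (63 left).
Dec has 31 days: +31 → Jan 1, 1687 (32 left).
Jan has 31 days: +31 → Feb 1, 1687 (1 left).
+1 → Feb 2, 1687.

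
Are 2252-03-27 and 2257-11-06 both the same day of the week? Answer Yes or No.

From Mar 27, 2252 to Nov 6, 2257 is 2050 days.
2050 mod 7 = 6, so they are different weekdays.
(Mar 27, 2252 is a Saturday; Nov 6, 2257 is a Friday.)

No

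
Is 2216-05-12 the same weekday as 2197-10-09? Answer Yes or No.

No

From Oct 9, 2197 to May 12, 2216 is 6789 days.
6789 mod 7 = 6, so they are different weekdays.
(Oct 9, 2197 is a Monday; May 12, 2216 is a Sunday.)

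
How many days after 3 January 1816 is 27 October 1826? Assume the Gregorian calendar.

3950

Jan 3, 1816 → Jan 3, 1817: 366 days (Feb 29, 1816 is in that span).
Jan 3, 1817 → Jan 3, 1818: 365 days.
Jan 3, 1818 → Jan 3, 1819: 365 days.
Jan 3, 1819 → Jan 3, 1820: 365 days.
Jan 3, 1820 → Jan 3, 1821: 366 days (Feb 29, 1820 is in that span).
Jan 3, 1821 → Jan 3, 1822: 365 days.
Jan 3, 1822 → Jan 3, 1823: 365 days.
Jan 3, 1823 → Jan 3, 1824: 365 days.
Jan 3, 1824 → Jan 3, 1825: 366 days (Feb 29, 1824 is in that span).
Jan 3, 1825 → Jan 3, 1826: 365 days.
Jan 3, 1826 → Feb 3, 1826: 31 days (January has 31).
Feb 3, 1826 → Mar 3, 1826: 28 days (February has 28).
Mar 3, 1826 → Apr 3, 1826: 31 days (March has 31).
Apr 3, 1826 → May 3, 1826: 30 days (April has 30).
May 3, 1826 → Jun 3, 1826: 31 days (May has 31).
Jun 3, 1826 → Jul 3, 1826: 30 days (June has 30).
Jul 3, 1826 → Aug 3, 1826: 31 days (July has 31).
Aug 3, 1826 → Sep 3, 1826: 31 days (August has 31).
Sep 3, 1826 → Oct 3, 1826: 30 days (September has 30).
Oct 3, 1826 → Oct 27, 1826: 24 days.
Total: 3950 days.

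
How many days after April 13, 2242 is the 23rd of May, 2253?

Apr 13, 2242 → Apr 13, 2243: 365 days.
Apr 13, 2243 → Apr 13, 2244: 366 days (Feb 29, 2244 is in that span).
Apr 13, 2244 → Apr 13, 2245: 365 days.
Apr 13, 2245 → Apr 13, 2246: 365 days.
Apr 13, 2246 → Apr 13, 2247: 365 days.
Apr 13, 2247 → Apr 13, 2248: 366 days (Feb 29, 2248 is in that span).
Apr 13, 2248 → Apr 13, 2249: 365 days.
Apr 13, 2249 → Apr 13, 2250: 365 days.
Apr 13, 2250 → Apr 13, 2251: 365 days.
Apr 13, 2251 → Apr 13, 2252: 366 days (Feb 29, 2252 is in that span).
Apr 13, 2252 → Apr 13, 2253: 365 days.
Apr 13, 2253 → May 13, 2253: 30 days (April has 30).
May 13, 2253 → May 23, 2253: 10 days.
Total: 4058 days.

4058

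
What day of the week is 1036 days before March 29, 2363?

Mar 29, 2363 is a Friday.
1036 mod 7 = 0, so 1036 days before a Friday is Friday − 0 = Friday.

Friday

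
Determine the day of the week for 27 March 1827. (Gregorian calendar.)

Doomsday rule: the anchor day for the 1800s is Friday. For year 27: 27÷12 = 2 r 3, and 3÷4 = 0, so 2+3+0 = 5.
Friday + 5 ≡ Wednesday — that's 1827's doomsday.
In March the doomsday date is Mar 14.
Mar 27 is 13 days after Mar 14; 13 mod 7 = 6, so Wednesday + 6 = Tuesday.

Tuesday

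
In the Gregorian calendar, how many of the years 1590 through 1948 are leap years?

Multiples of 4 in [1590,1948]: 90.
Of those, multiples of 100: 4 (not leap unless ÷400).
Multiples of 400: 1.
Leap years = 90 − 4 + 1 = 87.

87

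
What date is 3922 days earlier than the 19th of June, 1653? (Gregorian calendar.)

−365 (one year) → Jun 19, 1652 (3557 left).
−366 (one year; includes Feb 29, 1652) → Jun 19, 1651 (3191 left).
−365 (one year) → Jun 19, 1650 (2826 left).
−365 (one year) → Jun 19, 1649 (2461 left).
−365 (one year) → Jun 19, 1648 (2096 left).
−366 (one year; includes Feb 29, 1648) → Jun 19, 1647 (1730 left).
−365 (one year) → Jun 19, 1646 (1365 left).
−365 (one year) → Jun 19, 1645 (1000 left).
−365 (one year) → Jun 19, 1644 (635 left).
−366 (one year; includes Feb 29, 1644) → Jun 19, 1643 (269 left).
−19 → May 31, 1643 (end of May, 31 days; 250 left).
−31 → Apr 30, 1643 (end of Apr, 30 days; 219 left).
−30 → Mar 31, 1643 (end of Mar, 31 days; 189 left).
−31 → Feb 28, 1643 (end of Feb, 28 days; 158 left).
−28 → Jan 31, 1643 (end of Jan, 31 days; 130 left).
−31 → Dec 31, 1642 (end of Dec, 31 days; 99 left).
−31 → Nov 30, 1642 (end of Nov, 30 days; 68 left).
−30 → Oct 31, 1642 (end of Oct, 31 days; 38 left).
−31 → Sep 30, 1642 (end of Sep, 30 days; 7 left).
−7 → Sep 23, 1642.

September 23, 1642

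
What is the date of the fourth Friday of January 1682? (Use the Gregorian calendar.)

January 23, 1682

January 1, 1682 is a Thursday.
The first Friday is therefore January 2 (1 days later).
The fourth Friday is 2 + 3×7 = January 23.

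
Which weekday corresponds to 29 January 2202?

Doomsday rule: the anchor day for the 2200s is Friday. For year 02: 2÷12 = 0 r 2, and 2÷4 = 0, so 0+2+0 = 2.
Friday + 2 ≡ Sunday — that's 2202's doomsday.
In January the doomsday date is Jan 3 (2202 is not a leap year).
Jan 29 is 26 days after Jan 3; 26 mod 7 = 5, so Sunday + 5 = Friday.

Friday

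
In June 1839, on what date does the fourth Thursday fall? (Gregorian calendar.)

June 1, 1839 is a Saturday.
The first Thursday is therefore June 6 (5 days later).
The fourth Thursday is 6 + 3×7 = June 27.

June 27, 1839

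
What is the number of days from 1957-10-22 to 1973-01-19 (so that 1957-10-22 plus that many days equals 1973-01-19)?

5568

Oct 22, 1957 → Oct 22, 1958: 365 days.
Oct 22, 1958 → Oct 22, 1959: 365 days.
Oct 22, 1959 → Oct 22, 1960: 366 days (Feb 29, 1960 is in that span).
Oct 22, 1960 → Oct 22, 1961: 365 days.
Oct 22, 1961 → Oct 22, 1962: 365 days.
Oct 22, 1962 → Oct 22, 1963: 365 days.
Oct 22, 1963 → Oct 22, 1964: 366 days (Feb 29, 1964 is in that span).
Oct 22, 1964 → Oct 22, 1965: 365 days.
Oct 22, 1965 → Oct 22, 1966: 365 days.
Oct 22, 1966 → Oct 22, 1967: 365 days.
Oct 22, 1967 → Oct 22, 1968: 366 days (Feb 29, 1968 is in that span).
Oct 22, 1968 → Oct 22, 1969: 365 days.
Oct 22, 1969 → Oct 22, 1970: 365 days.
Oct 22, 1970 → Oct 22, 1971: 365 days.
Oct 22, 1971 → Oct 22, 1972: 366 days (Feb 29, 1972 is in that span).
Oct 22, 1972 → Nov 22, 1972: 31 days (October has 31).
Nov 22, 1972 → Dec 22, 1972: 30 days (November has 30).
Dec 22, 1972 → Jan 19, 1973: 28 days.
Total: 5568 days.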